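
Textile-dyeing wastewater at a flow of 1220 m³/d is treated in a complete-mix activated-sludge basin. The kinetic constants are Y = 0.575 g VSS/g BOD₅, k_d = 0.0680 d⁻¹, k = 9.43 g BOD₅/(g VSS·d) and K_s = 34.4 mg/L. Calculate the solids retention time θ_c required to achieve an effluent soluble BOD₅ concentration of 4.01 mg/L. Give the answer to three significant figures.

Specific growth rate at S = 4.01 mg/L: μ = YkS/(K_s+S) = 0.575·9.43·4.01/(34.4+4.01) = 0.5661 d⁻¹.
1/θ_c = 0.5661 − 0.0680 = 0.4981 d⁻¹, so θ_c = 2.008 d.

θ_c ≈ 2.01 d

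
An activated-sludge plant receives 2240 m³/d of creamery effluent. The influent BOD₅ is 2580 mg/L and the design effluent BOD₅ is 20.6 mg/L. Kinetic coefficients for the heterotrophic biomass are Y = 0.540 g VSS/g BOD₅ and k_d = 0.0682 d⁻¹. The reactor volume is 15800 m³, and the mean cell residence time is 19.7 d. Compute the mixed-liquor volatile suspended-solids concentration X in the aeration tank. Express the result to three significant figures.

From V·X·(1 + k_d·θ_c) = Y·Q·(S₀ − S)·θ_c: X = 0.540 × 2240 × (2580 − 20.6) × 19.7 / [15800 × (1 + 0.0682 × 19.7)] = 1647 mg/L.

X ≈ 1650 mg/L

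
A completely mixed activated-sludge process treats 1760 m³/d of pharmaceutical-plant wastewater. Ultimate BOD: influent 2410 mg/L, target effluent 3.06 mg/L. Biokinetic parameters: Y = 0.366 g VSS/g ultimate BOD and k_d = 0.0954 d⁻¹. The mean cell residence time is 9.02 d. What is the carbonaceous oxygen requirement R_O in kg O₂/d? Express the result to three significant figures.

R_O ≈ 3050 kg O₂/d

The observed yield is Y_obs = Y/(1 + k_d·θ_c) = 0.366 / (1 + 0.0954 × 9.02) = 0.366 / 1.861 = 0.1967 g VSS per g ultimate BOD removed.
Substrate removed = Q·(S₀ − S) = 1760 m³/d × (2410 − 3.06) g/m³ = 4.24×10^6 g/d = 4236 kg/d.
P_X = Y_obs·Q·(S₀ − S) = 0.1967 × 4236 = 833.4 kg VSS/d.
Carbonaceous O₂ demand = substrate oxidised − cell-mass equivalent = 4236 − 1.42 × 833.4 = 3053 kg O₂/d.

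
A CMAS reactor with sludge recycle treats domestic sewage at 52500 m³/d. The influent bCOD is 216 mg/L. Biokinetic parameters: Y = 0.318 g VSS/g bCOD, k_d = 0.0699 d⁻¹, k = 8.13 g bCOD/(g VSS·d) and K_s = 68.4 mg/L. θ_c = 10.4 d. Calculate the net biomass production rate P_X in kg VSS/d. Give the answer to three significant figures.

P_X ≈ 2040 kg VSS/d

From the Monod/SRT balance for a CMAS, S = K_s·(1+k_d θ_c)/[θ_c·(Y k − k_d) − 1] = 68.4 × (1 + 0.0699 × 10.4) / [10.4 × (0.318 × 8.13 − 0.0699) − 1] = 118.1 / 25.16 = 4.695 mg/L.
Y_obs = Y / (1 + k_d θ_c) = 0.318 / (1 + 0.0699 × 10.4) = 0.318 / 1.727 = 0.1841.
Mass of bCOD removed per day: Q(S₀ − S) = 52500 × 211.3 g/m³ = 11094 kg/d.
Net biomass production P_X = Y_obs × Q·(S₀ − S) = 0.1841 × 11094 = 2043 kg VSS/d.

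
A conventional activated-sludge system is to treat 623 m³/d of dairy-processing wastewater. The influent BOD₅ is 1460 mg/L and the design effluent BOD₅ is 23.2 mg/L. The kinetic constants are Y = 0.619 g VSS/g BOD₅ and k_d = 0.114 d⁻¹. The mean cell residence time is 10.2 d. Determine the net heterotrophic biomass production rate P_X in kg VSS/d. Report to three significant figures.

Correct the yield for decay: Y_obs = Y/(1 + k_d θ_c) = 0.619 / (1 + 0.114 × 10.2) = 0.619 / 2.163 = 0.2862.
ΔS = 1460 − 23.2 = 1437 mg/L, so the substrate removal rate is 623 × 1437/1000 = 895.1 kg BOD₅/d.
Biomass produced: P_X = Y_obs·Q·ΔS = 0.2862 × 895.1 ≈ 256.2 kg VSS/d.

P_X ≈ 256 kg VSS/d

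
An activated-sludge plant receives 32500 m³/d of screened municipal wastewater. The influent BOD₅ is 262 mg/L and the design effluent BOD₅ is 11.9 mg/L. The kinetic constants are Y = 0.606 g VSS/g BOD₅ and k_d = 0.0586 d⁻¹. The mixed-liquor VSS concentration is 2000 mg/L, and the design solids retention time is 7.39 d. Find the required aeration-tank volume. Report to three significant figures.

Steady-state biomass mass balance: V·X·(1 + k_d·θ_c) = Y·Q·(S₀ − S)·θ_c, so V = 0.606 × 32500 × (262 − 11.9) × 7.39 / [2000 × (1 + 0.0586 × 7.39)] = 3.64×10^7 / 2866 = 12701 m³.

V ≈ 12700 m³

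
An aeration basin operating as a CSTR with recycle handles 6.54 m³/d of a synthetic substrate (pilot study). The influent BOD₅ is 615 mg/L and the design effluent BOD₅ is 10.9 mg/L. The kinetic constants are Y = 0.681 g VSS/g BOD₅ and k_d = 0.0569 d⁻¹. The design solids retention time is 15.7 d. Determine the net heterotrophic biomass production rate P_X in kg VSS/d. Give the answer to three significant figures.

Y_obs = Y / (1 + k_d θ_c) = 0.681 / (1 + 0.0569 × 15.7) = 0.681 / 1.893 = 0.3597.
Mass of BOD₅ removed per day: Q(S₀ − S) = 6.54 × 604.1 g/m³ = 3.951 kg/d.
Biomass produced: P_X = Y_obs·Q·ΔS = 0.3597 × 3.951 ≈ 1.421 kg VSS/d.

P_X ≈ 1.42 kg VSS/d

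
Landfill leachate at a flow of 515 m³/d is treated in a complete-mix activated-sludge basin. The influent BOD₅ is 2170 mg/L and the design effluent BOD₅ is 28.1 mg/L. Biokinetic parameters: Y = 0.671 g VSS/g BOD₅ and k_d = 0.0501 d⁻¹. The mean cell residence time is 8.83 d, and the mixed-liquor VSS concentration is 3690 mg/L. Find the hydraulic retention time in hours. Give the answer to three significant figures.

τ ≈ 57.2 h

Rearranging the biomass balance for a CMAS with decay, V = Y·Q·ΔS·θ_c / [X·(1+k_d θ_c)] = 0.671 × 515 × (2170 − 28.1) × 8.83 / [3690 × (1 + 0.0501 × 8.83)] = 6.54×10^6 / 5322 = 1228 m³.
HRT = V/Q = 1228 m³ / 515 m³·d⁻¹ = 2.384 d × 24 = 57.23 h.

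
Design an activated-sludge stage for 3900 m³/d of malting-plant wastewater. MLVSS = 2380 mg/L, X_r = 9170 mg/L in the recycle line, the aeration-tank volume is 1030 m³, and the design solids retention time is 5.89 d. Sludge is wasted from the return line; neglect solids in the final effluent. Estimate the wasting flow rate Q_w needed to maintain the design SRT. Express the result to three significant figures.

Q_w ≈ 45.4 m³/d

Wasting from the return line (neglecting effluent solids): Q_w = V·X / (θ_c·X_r) = 1030 × 2380 / (5.89 × 9170) = 45.39 m³/d.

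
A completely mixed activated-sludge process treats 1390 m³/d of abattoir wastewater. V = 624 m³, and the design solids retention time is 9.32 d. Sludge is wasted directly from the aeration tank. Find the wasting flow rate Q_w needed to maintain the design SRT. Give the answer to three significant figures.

Q_w ≈ 67.0 m³/d

With mixed-liquor wasting, θ_c = V/Q_w, so Q_w = V/θ_c = 624.0/9.32 = 66.95 m³/d.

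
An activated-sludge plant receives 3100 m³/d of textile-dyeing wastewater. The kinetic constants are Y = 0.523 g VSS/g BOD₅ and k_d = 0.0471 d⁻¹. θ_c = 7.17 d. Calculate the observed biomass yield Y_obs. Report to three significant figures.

The observed yield is Y_obs = Y/(1 + k_d·θ_c) = 0.523 / (1 + 0.0471 × 7.17) = 0.523 / 1.338 = 0.3910 g VSS per g BOD₅ removed.

Y_obs ≈ 0.391 g VSS/g BOD₅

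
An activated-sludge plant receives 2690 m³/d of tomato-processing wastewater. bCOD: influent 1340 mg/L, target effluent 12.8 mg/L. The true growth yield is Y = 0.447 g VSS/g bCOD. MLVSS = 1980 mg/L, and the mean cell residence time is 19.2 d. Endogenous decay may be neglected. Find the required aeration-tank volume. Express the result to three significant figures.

V·X = Y·Q·ΔS·θ_c gives V = 0.447 × 2690 × (1340 − 12.8) × 19.2 / 1980 = 15475 m³.

V ≈ 15500 m³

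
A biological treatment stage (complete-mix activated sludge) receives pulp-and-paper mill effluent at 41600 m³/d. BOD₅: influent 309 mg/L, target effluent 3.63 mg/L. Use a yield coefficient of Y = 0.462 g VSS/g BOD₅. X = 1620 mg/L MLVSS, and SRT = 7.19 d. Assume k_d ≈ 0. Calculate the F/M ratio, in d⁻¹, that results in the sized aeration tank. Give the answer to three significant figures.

F/M ≈ 0.305 d⁻¹

Biomass mass balance (decay neglected): V·X = Y·Q·(S₀ − S)·θ_c, so V = 0.462 × 41600 × (309 − 3.63) × 7.19 / 1620 = 26048 m³.
F/M = Q·S₀ / (V·X) = 41600 × 309 / (26048 × 1620) = 0.3046 g BOD₅·(g VSS·d)⁻¹.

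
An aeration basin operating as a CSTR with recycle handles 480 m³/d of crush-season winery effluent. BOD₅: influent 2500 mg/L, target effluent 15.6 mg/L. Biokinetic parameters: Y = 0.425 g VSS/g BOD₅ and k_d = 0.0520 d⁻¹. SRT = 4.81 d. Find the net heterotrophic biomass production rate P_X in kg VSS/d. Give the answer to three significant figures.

Y_obs = Y / (1 + k_d θ_c) = 0.425 / (1 + 0.0520 × 4.81) = 0.425 / 1.250 = 0.3400.
ΔS = 2500 − 15.6 = 2484 mg/L, so the substrate removal rate is 480 × 2484/1000 = 1193 kg BOD₅/d.
P_X = Y_obs · Q(S₀ − S) = 0.3400 × 1193 = 405.4 kg VSS/d.

P_X ≈ 405 kg VSS/d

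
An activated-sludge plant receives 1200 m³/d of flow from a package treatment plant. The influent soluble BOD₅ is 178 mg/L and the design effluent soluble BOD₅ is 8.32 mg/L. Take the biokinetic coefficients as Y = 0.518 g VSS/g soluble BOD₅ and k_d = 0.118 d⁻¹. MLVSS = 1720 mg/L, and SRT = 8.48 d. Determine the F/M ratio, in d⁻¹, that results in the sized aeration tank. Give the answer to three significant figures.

Rearranging the biomass balance for a CMAS with decay, V = Y·Q·ΔS·θ_c / [X·(1+k_d θ_c)] = 0.518 × 1200 × (178 − 8.32) × 8.48 / [1720 × (1 + 0.118 × 8.48)] = 8.94×10^5 / 3441 = 259.9 m³.
F/M = applied load / biomass = Q·S₀/(V·X) = 1200 × 178 / (259.9 × 1720) = 0.4778 d⁻¹.

F/M ≈ 0.478 d⁻¹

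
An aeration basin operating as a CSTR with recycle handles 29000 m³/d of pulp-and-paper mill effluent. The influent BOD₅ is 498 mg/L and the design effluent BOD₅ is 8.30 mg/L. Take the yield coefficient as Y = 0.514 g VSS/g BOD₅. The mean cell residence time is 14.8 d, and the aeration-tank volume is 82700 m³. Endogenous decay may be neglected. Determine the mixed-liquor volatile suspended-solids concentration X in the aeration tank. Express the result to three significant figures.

X ≈ 1310 mg/L

Without decay, X = Y Q (S₀−S) θ_c / V = 0.514 × 29000 × (498 − 8.30) × 14.8 / 82700 = 1306 mg/L.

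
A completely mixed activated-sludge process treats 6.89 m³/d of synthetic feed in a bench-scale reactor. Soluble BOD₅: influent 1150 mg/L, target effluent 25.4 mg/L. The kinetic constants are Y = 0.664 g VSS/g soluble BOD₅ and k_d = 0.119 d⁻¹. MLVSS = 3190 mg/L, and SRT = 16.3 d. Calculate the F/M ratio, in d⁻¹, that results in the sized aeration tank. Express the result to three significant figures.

From the SRT design equation V = Y Q (S₀−S) θ_c / [X (1 + k_d θ_c)] = 0.664 × 6.89 × (1150 − 25.4) × 16.3 / [3190 × (1 + 0.119 × 16.3)] = 8.39×10^4 / 9378 = 8.943 m³.
F/M = applied load / biomass = Q·S₀/(V·X) = 6.89 × 1150 / (8.943 × 3190) = 0.2777 d⁻¹.

F/M ≈ 0.278 d⁻¹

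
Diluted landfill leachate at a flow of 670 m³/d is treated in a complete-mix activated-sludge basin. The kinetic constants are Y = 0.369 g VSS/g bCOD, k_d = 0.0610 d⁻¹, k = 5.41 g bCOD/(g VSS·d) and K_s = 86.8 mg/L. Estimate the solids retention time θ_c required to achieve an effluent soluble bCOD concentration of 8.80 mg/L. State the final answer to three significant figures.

Specific growth rate at S = 8.80 mg/L: μ = YkS/(K_s+S) = 0.369·5.41·8.80/(86.8+8.80) = 0.1838 d⁻¹.
θ_c = 1/(μ − k_d) = 1/(0.1838 − 0.0610) = 1/0.1228 = 8.146 d.

θ_c ≈ 8.15 d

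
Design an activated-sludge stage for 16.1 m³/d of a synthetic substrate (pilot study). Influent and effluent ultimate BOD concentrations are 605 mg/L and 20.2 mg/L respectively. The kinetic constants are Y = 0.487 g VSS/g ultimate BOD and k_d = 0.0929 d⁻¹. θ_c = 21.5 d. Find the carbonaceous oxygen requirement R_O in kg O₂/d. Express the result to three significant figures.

R_O ≈ 7.24 kg O₂/d

Y_obs = Y / (1 + k_d θ_c) = 0.487 / (1 + 0.0929 × 21.5) = 0.487 / 2.997 = 0.1625.
Substrate removed = Q·(S₀ − S) = 16.1 m³/d × (605 − 20.2) g/m³ = 9.42×10^3 g/d = 9.415 kg/d.
Biomass synthesised: P_X = Y_obs × 9.415 = 1.530 kg VSS/d.
R_O = Q·(S₀ − S) − 1.42·P_X = 9.415 − 1.42 × 1.530 = 7.243 kg O₂/d.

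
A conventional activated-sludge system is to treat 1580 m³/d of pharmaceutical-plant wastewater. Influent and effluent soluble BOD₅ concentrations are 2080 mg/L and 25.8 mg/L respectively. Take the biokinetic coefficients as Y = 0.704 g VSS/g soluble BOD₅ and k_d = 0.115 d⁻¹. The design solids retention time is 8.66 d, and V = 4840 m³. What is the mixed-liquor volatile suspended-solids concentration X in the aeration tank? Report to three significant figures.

From V·X·(1 + k_d·θ_c) = Y·Q·(S₀ − S)·θ_c: X = 0.704 × 1580 × (2080 − 25.8) × 8.66 / [4840 × (1 + 0.115 × 8.66)] = 2048 mg/L.

X ≈ 2050 mg/L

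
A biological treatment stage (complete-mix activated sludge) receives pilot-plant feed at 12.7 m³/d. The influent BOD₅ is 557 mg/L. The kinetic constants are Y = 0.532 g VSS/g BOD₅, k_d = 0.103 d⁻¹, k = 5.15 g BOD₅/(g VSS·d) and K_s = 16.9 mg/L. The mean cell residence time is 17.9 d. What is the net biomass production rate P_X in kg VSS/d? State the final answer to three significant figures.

P_X ≈ 1.32 kg VSS/d

For a completely mixed reactor with recycle the Lawrence–McCarty relation gives S = K_s·(1 + k_d·θ_c) / [θ_c·(Y·k − k_d) − 1] = 16.9 × (1 + 0.103 × 17.9) / [17.9 × (0.532 × 5.15 − 0.103) − 1] = 48.06 / 46.20 = 1.040 mg/L.
Observed yield with endogenous decay: Y_obs = Y / (1 + k_d·θ_c) = 0.532 / (1 + 0.103 × 17.9) = 0.532 / 2.844 = 0.1871 g VSS/g BOD₅.
Substrate removed = Q·(S₀ − S) = 12.7 m³/d × (557 − 1.04) g/m³ = 7.06×10^3 g/d = 7.061 kg/d.
Net biomass production P_X = Y_obs × Q·(S₀ − S) = 0.1871 × 7.061 = 1.321 kg VSS/d.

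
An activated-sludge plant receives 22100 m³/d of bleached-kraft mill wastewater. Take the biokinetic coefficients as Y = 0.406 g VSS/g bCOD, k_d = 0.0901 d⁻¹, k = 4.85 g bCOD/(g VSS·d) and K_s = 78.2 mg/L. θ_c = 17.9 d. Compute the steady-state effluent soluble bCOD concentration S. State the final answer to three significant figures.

S ≈ 6.26 mg/L

From the Monod/SRT balance for a CMAS, S = K_s·(1+k_d θ_c)/[θ_c·(Y k − k_d) − 1] = 78.2 × (1 + 0.0901 × 17.9) / [17.9 × (0.406 × 4.85 − 0.0901) − 1] = 204.3 / 32.63 = 6.261 mg/L.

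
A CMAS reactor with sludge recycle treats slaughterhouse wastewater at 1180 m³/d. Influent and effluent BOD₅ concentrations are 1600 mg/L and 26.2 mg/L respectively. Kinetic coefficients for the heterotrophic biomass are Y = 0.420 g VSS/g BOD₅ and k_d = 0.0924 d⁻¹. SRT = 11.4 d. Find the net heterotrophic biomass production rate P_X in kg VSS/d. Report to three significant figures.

Observed yield with endogenous decay: Y_obs = Y / (1 + k_d·θ_c) = 0.420 / (1 + 0.0924 × 11.4) = 0.420 / 2.053 = 0.2045 g VSS/g BOD₅.
Substrate removed = Q·(S₀ − S) = 1180 m³/d × (1600 − 26.2) g/m³ = 1.86×10^6 g/d = 1857 kg/d.
So the net sludge growth is P_X = 0.2045 × 1857 = 379.9 kg VSS/d.

P_X ≈ 380 kg VSS/d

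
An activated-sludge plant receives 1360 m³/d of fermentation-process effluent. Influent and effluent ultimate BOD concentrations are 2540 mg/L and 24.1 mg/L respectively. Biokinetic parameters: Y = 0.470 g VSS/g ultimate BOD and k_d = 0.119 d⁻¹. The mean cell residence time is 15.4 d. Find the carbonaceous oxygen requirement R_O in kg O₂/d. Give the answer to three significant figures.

R_O ≈ 2620 kg O₂/d

The observed yield is Y_obs = Y/(1 + k_d·θ_c) = 0.470 / (1 + 0.119 × 15.4) = 0.470 / 2.833 = 0.1659 g VSS per g ultimate BOD removed.
ΔS = 2540 − 24.1 = 2516 mg/L, so the substrate removal rate is 1360 × 2516/1000 = 3422 kg ultimate BOD/d.
Biomass synthesised: P_X = Y_obs × 3422 = 567.7 kg VSS/d.
Carbonaceous O₂ demand = substrate oxidised − cell-mass equivalent = 3422 − 1.42 × 567.7 = 2615 kg O₂/d.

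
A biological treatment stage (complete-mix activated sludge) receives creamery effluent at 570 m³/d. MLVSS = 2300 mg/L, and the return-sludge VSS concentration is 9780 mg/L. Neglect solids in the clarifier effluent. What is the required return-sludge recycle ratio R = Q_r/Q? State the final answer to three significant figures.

R ≈ 0.307

R = Q_r/Q = X/(X_r − X) = 2300 / (9780 − 2300) = 0.3075.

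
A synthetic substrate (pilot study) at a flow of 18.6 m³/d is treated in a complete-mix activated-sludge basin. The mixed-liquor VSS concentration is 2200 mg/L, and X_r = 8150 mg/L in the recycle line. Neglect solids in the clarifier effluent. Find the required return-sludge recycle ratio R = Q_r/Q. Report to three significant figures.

Solids balance on the clarifier gives (1+R)X = R·X_r, so R = X/(X_r − X) = 2200 / (8150 − 2200) = 0.3697.

R ≈ 0.370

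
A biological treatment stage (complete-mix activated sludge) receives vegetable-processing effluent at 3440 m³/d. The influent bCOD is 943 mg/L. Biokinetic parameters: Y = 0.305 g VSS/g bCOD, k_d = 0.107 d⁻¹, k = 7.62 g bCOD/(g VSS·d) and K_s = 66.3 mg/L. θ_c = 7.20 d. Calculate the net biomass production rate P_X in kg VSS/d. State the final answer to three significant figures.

Effluent substrate depends only on kinetics and SRT: S = K_s(1 + k_d θ_c) / [θ_c(Yk − k_d) − 1] = 66.3 × (1 + 0.107 × 7.20) / [7.20 × (0.305 × 7.62 − 0.107) − 1] = 117.4 / 14.96 = 7.844 mg/L.
Y_obs = Y / (1 + k_d θ_c) = 0.305 / (1 + 0.107 × 7.20) = 0.305 / 1.770 = 0.1723.
Q·(S₀ − S) = 3440 × (943 − 7.84) × 10⁻³ = 3217 kg/d removed.
Net biomass production P_X = Y_obs × Q·(S₀ − S) = 0.1723 × 3217 = 554.2 kg VSS/d.

P_X ≈ 554 kg VSS/d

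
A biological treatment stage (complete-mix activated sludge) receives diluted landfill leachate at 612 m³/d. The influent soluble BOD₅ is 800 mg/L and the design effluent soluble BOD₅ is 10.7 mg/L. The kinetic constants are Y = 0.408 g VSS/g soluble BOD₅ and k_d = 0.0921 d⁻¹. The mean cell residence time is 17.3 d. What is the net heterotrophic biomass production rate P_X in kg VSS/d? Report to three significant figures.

P_X ≈ 76.0 kg VSS/d

The observed yield is Y_obs = Y/(1 + k_d·θ_c) = 0.408 / (1 + 0.0921 × 17.3) = 0.408 / 2.593 = 0.1573 g VSS per g soluble BOD₅ removed.
Mass of soluble BOD₅ removed per day: Q(S₀ − S) = 612 × 789.3 g/m³ = 483.1 kg/d.
Biomass produced: P_X = Y_obs·Q·ΔS = 0.1573 × 483.1 ≈ 76.00 kg VSS/d.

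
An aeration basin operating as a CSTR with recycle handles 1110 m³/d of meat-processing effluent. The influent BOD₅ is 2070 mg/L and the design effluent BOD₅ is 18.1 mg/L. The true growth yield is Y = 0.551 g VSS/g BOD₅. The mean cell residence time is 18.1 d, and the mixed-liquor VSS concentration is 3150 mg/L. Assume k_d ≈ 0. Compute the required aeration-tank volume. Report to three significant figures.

V ≈ 7210 m³

With k_d = 0 the design equation reduces to V = Y Q (S₀−S) θ_c / X = 0.551 × 1110 × (2070 − 18.1) × 18.1 / 3150 = 7211 m³.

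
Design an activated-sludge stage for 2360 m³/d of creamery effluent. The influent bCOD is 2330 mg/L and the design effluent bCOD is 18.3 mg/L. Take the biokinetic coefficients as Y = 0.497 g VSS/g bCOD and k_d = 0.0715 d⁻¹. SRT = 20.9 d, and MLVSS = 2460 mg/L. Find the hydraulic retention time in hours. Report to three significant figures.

Steady-state biomass mass balance: V·X·(1 + k_d·θ_c) = Y·Q·(S₀ − S)·θ_c, so V = 0.497 × 2360 × (2330 − 18.3) × 20.9 / [2460 × (1 + 0.0715 × 20.9)] = 5.67×10^7 / 6136 = 9235 m³.
τ = V/Q = 9235/2360 = 3.913 d, or 93.92 h.

τ ≈ 93.9 h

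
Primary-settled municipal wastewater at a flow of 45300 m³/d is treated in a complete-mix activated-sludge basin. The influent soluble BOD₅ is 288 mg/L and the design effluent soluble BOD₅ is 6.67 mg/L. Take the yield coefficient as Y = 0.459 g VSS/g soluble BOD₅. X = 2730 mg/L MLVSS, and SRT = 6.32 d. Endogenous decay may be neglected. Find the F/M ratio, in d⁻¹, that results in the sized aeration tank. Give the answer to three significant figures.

V·X = Y·Q·ΔS·θ_c gives V = 0.459 × 45300 × (288 − 6.67) × 6.32 / 2730 = 13542 m³.
Food-to-microorganism ratio F/M = Q S₀ / (V X) = 45300 × 288 / (13542 × 2730) = 0.3529 d⁻¹.

F/M ≈ 0.353 d⁻¹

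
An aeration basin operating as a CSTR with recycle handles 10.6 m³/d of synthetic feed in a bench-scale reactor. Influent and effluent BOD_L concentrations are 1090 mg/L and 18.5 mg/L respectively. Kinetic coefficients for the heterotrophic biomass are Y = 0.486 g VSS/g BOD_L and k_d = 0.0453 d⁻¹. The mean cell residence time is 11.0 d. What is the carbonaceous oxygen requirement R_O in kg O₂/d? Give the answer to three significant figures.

R_O ≈ 6.13 kg O₂/d

Y_obs = Y / (1 + k_d θ_c) = 0.486 / (1 + 0.0453 × 11.0) = 0.486 / 1.498 = 0.3244.
Mass of BOD_L removed per day: Q(S₀ − S) = 10.6 × 1072 g/m³ = 11.36 kg/d.
Biomass synthesised: P_X = Y_obs × 11.36 = 3.684 kg VSS/d.
R_O = Q·ΔS − 1.42 P_X = 11.36 − 5.231 = 6.126 kg O₂/d.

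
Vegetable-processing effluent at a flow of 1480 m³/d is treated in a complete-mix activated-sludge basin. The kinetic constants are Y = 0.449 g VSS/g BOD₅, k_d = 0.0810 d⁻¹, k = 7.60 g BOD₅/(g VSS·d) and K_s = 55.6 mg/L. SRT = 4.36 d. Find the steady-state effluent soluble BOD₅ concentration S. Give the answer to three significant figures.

S ≈ 5.56 mg/L

Effluent substrate depends only on kinetics and SRT: S = K_s(1 + k_d θ_c) / [θ_c(Yk − k_d) − 1] = 55.6 × (1 + 0.0810 × 4.36) / [4.36 × (0.449 × 7.60 − 0.0810) − 1] = 75.24 / 13.52 = 5.563 mg/L.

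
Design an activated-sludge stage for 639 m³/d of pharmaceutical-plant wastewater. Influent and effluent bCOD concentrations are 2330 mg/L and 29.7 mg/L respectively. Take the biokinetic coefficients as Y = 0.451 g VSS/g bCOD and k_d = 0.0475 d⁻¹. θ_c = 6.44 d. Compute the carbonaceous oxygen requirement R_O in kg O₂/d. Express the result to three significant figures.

Correct the yield for decay: Y_obs = Y/(1 + k_d θ_c) = 0.451 / (1 + 0.0475 × 6.44) = 0.451 / 1.306 = 0.3454.
Q·(S₀ − S) = 639 × (2330 − 29.7) × 10⁻³ = 1470 kg/d removed.
Biomass synthesised: P_X = Y_obs × 1470 = 507.6 kg VSS/d.
Carbonaceous O₂ demand = substrate oxidised − cell-mass equivalent = 1470 − 1.42 × 507.6 = 749.0 kg O₂/d.

R_O ≈ 749 kg O₂/d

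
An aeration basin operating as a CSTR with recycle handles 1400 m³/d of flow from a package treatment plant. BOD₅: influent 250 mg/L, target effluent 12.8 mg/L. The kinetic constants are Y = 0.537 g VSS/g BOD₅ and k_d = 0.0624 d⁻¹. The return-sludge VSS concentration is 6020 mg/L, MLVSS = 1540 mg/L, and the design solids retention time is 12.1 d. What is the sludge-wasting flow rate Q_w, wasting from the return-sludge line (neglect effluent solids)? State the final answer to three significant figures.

Q_w ≈ 16.9 m³/d

Steady-state biomass mass balance: V·X·(1 + k_d·θ_c) = Y·Q·(S₀ − S)·θ_c, so V = 0.537 × 1400 × (250 − 12.8) × 12.1 / [1540 × (1 + 0.0624 × 12.1)] = 2.16×10^6 / 2703 = 798.4 m³.
Wasting from the return line (neglecting effluent solids): Q_w = V·X / (θ_c·X_r) = 798.4 × 1540 / (12.1 × 6020) = 16.88 m³/d.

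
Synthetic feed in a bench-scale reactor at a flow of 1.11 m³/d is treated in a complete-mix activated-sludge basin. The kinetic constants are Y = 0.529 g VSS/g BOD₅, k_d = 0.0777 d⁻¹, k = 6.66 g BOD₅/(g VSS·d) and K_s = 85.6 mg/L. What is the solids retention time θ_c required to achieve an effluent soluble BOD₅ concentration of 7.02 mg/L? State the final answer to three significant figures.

θ_c ≈ 5.28 d

At the target effluent, Y k S/(K_s+S) = 0.529×6.66×7.02/92.62 = 0.2670 d⁻¹.
1/θ_c = 0.2670 − 0.0777 = 0.1893 d⁻¹, so θ_c = 5.282 d.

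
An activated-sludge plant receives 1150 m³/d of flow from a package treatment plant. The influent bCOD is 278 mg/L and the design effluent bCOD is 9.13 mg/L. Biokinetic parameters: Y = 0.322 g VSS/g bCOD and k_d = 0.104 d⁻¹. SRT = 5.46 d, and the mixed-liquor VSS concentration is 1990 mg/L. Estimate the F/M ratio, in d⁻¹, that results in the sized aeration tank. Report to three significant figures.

F/M ≈ 0.922 d⁻¹

Steady-state biomass mass balance: V·X·(1 + k_d·θ_c) = Y·Q·(S₀ − S)·θ_c, so V = 0.322 × 1150 × (278 − 9.13) × 5.46 / [1990 × (1 + 0.104 × 5.46)] = 5.44×10^5 / 3120 = 174.2 m³.
F/M = Q·S₀ / (V·X) = 1150 × 278 / (174.2 × 1990) = 0.9221 g bCOD·(g VSS·d)⁻¹.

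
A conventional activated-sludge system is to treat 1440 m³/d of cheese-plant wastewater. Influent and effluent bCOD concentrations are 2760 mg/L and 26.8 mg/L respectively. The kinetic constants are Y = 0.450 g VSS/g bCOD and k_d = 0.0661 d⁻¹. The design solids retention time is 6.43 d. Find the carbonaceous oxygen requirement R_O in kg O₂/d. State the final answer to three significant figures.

Observed yield with endogenous decay: Y_obs = Y / (1 + k_d·θ_c) = 0.450 / (1 + 0.0661 × 6.43) = 0.450 / 1.425 = 0.3158 g VSS/g bCOD.
Q·(S₀ − S) = 1440 × (2760 − 26.8) × 10⁻³ = 3936 kg/d removed.
Biomass synthesised: P_X = Y_obs × 3936 = 1243 kg VSS/d.
Carbonaceous O₂ demand = substrate oxidised − cell-mass equivalent = 3936 − 1.42 × 1243 = 2171 kg O₂/d.

R_O ≈ 2170 kg O₂/d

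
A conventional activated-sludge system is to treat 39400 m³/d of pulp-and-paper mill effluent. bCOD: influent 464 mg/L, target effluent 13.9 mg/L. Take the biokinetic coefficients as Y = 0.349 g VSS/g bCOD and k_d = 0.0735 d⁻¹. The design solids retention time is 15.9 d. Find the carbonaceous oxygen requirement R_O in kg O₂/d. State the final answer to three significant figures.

R_O ≈ 13700 kg O₂/d

Correct the yield for decay: Y_obs = Y/(1 + k_d θ_c) = 0.349 / (1 + 0.0735 × 15.9) = 0.349 / 2.169 = 0.1609.
Q·(S₀ − S) = 39400 × (464 − 13.9) × 10⁻³ = 17734 kg/d removed.
Biomass synthesised: P_X = Y_obs × 17734 = 2854 kg VSS/d.
R_O = Q·(S₀ − S) − 1.42·P_X = 17734 − 1.42 × 2854 = 13681 kg O₂/d.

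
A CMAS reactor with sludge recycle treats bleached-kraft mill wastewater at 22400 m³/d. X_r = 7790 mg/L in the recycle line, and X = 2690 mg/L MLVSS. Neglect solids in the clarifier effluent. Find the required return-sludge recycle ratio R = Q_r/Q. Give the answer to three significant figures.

Mass balance around the secondary clarifier (neglecting effluent solids): R = X / (X_r − X) = 2690 / (7790 − 2690) = 0.5275.

R ≈ 0.527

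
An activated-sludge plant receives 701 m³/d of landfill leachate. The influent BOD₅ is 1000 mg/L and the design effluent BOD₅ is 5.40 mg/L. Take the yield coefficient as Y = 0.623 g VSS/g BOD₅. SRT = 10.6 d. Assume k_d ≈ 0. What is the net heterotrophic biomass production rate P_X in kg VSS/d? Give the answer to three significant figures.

P_X ≈ 434 kg VSS/d

With endogenous decay neglected, the observed yield equals the true yield: Y_obs = Y = 0.623 g VSS/g BOD₅.
Substrate removed = Q·(S₀ − S) = 701 m³/d × (1000 − 5.40) g/m³ = 6.97×10^5 g/d = 697.2 kg/d.
Net biomass production P_X = Y_obs × Q·(S₀ − S) = 0.6230 × 697.2 = 434.4 kg VSS/d.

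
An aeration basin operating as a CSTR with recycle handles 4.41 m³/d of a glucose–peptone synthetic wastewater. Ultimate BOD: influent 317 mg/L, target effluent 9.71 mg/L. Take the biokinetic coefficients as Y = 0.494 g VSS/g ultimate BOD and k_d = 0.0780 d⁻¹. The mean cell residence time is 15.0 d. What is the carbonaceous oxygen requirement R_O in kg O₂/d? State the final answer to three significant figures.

R_O ≈ 0.917 kg O₂/d

Correct the yield for decay: Y_obs = Y/(1 + k_d θ_c) = 0.494 / (1 + 0.0780 × 15.0) = 0.494 / 2.170 = 0.2276.
Substrate removed = Q·(S₀ − S) = 4.41 m³/d × (317 − 9.71) g/m³ = 1.36×10^3 g/d = 1.355 kg/d.
Biomass synthesised: P_X = Y_obs × 1.355 = 0.3085 kg VSS/d.
R_O = Q·ΔS − 1.42 P_X = 1.355 − 0.4381 = 0.9171 kg O₂/d.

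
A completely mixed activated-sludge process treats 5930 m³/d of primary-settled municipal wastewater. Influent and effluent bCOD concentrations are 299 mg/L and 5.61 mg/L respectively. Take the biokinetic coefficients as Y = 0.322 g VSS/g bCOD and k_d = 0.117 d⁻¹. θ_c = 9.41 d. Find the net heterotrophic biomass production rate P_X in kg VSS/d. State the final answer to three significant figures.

Y_obs = Y / (1 + k_d θ_c) = 0.322 / (1 + 0.117 × 9.41) = 0.322 / 2.101 = 0.1533.
Q·(S₀ − S) = 5930 × (299 − 5.61) × 10⁻³ = 1740 kg/d removed.
P_X = Y_obs · Q(S₀ − S) = 0.1533 × 1740 = 266.6 kg VSS/d.

P_X ≈ 267 kg VSS/d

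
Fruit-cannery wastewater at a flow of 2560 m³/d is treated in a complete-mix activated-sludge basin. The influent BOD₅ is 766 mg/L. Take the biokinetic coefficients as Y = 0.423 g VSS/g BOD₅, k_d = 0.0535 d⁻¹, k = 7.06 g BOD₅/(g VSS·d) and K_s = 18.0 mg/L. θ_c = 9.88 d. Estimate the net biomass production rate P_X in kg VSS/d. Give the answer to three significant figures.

P_X ≈ 542 kg VSS/d

Effluent substrate depends only on kinetics and SRT: S = K_s(1 + k_d θ_c) / [θ_c(Yk − k_d) − 1] = 18.0 × (1 + 0.0535 × 9.88) / [9.88 × (0.423 × 7.06 − 0.0535) − 1] = 27.51 / 27.98 = 0.9835 mg/L.
Observed yield with endogenous decay: Y_obs = Y / (1 + k_d·θ_c) = 0.423 / (1 + 0.0535 × 9.88) = 0.423 / 1.529 = 0.2767 g VSS/g BOD₅.
Q·(S₀ − S) = 2560 × (766 − 0.983) × 10⁻³ = 1958 kg/d removed.
P_X = Y_obs · Q(S₀ − S) = 0.2767 × 1958 = 542.0 kg VSS/d.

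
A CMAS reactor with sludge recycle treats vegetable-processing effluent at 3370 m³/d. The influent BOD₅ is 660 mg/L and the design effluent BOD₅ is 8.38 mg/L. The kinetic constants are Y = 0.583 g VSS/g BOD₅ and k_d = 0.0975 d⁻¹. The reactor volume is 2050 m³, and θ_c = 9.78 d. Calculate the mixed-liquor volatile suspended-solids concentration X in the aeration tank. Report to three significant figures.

X ≈ 3130 mg/L

From V·X·(1 + k_d·θ_c) = Y·Q·(S₀ − S)·θ_c: X = 0.583 × 3370 × (660 − 8.38) × 9.78 / [2050 × (1 + 0.0975 × 9.78)] = 3126 mg/L.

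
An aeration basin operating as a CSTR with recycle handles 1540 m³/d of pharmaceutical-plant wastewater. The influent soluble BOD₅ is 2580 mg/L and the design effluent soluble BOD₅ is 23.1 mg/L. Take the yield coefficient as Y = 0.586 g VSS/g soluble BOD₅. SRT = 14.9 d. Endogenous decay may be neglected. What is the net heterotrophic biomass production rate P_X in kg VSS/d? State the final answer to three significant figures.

With endogenous decay neglected, the observed yield equals the true yield: Y_obs = Y = 0.586 g VSS/g soluble BOD₅.
ΔS = 2580 − 23.1 = 2557 mg/L, so the substrate removal rate is 1540 × 2557/1000 = 3938 kg soluble BOD₅/d.
Net biomass production P_X = Y_obs × Q·(S₀ − S) = 0.5860 × 3938 = 2307 kg VSS/d.

P_X ≈ 2310 kg VSS/d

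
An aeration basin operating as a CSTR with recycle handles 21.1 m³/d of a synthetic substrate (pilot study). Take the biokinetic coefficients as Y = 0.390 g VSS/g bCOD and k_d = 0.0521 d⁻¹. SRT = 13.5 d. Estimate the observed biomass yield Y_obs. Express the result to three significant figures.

Y_obs ≈ 0.229 g VSS/g bCOD

The observed yield is Y_obs = Y/(1 + k_d·θ_c) = 0.390 / (1 + 0.0521 × 13.5) = 0.390 / 1.703 = 0.2290 g VSS per g bCOD removed.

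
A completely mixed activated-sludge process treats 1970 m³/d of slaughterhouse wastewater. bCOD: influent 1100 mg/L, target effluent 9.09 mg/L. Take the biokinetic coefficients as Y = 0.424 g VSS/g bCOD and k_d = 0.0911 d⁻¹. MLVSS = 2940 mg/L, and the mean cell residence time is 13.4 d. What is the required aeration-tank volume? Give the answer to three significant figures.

From the SRT design equation V = Y Q (S₀−S) θ_c / [X (1 + k_d θ_c)] = 0.424 × 1970 × (1100 − 9.09) × 13.4 / [2940 × (1 + 0.0911 × 13.4)] = 1.22×10^7 / 6529 = 1870 m³.

V ≈ 1870 m³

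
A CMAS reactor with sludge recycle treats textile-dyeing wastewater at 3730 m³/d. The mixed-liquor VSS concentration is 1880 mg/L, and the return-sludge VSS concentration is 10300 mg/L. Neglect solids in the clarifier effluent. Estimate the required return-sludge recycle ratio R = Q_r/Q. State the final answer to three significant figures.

R ≈ 0.223

Mass balance around the secondary clarifier (neglecting effluent solids): R = X / (X_r − X) = 1880 / (10300 − 1880) = 0.2233.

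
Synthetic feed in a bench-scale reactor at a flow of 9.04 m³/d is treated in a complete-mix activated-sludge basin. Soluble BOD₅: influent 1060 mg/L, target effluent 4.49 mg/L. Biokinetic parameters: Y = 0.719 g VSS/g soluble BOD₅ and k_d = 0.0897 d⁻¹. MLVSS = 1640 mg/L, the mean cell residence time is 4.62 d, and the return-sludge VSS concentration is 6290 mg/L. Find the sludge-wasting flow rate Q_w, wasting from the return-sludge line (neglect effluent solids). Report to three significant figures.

Rearranging the biomass balance for a CMAS with decay, V = Y·Q·ΔS·θ_c / [X·(1+k_d θ_c)] = 0.719 × 9.04 × (1060 − 4.49) × 4.62 / [1640 × (1 + 0.0897 × 4.62)] = 3.17×10^4 / 2320 = 13.66 m³.
Wasting from the return line (neglecting effluent solids): Q_w = V·X / (θ_c·X_r) = 13.66 × 1640 / (4.62 × 6290) = 0.7711 m³/d.

Q_w ≈ 0.771 m³/d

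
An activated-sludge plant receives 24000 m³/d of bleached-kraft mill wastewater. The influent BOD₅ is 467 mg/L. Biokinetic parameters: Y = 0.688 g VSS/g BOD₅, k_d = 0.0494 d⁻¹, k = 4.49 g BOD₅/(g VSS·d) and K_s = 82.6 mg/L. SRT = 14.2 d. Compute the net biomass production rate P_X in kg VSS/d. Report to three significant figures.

For a completely mixed reactor with recycle the Lawrence–McCarty relation gives S = K_s·(1 + k_d·θ_c) / [θ_c·(Y·k − k_d) − 1] = 82.6 × (1 + 0.0494 × 14.2) / [14.2 × (0.688 × 4.49 − 0.0494) − 1] = 140.5 / 42.16 = 3.333 mg/L.
Observed yield with endogenous decay: Y_obs = Y / (1 + k_d·θ_c) = 0.688 / (1 + 0.0494 × 14.2) = 0.688 / 1.701 = 0.4044 g VSS/g BOD₅.
Mass of BOD₅ removed per day: Q(S₀ − S) = 24000 × 463.7 g/m³ = 11128 kg/d.
Net biomass production P_X = Y_obs × Q·(S₀ − S) = 0.4044 × 11128 = 4500 kg VSS/d.

P_X ≈ 4500 kg VSS/d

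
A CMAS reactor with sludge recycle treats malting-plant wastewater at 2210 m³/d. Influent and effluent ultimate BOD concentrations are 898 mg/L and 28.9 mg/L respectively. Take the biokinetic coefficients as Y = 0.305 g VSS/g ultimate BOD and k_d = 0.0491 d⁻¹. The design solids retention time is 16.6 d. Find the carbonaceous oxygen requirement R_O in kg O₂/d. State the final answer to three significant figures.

R_O ≈ 1460 kg O₂/d

Correct the yield for decay: Y_obs = Y/(1 + k_d θ_c) = 0.305 / (1 + 0.0491 × 16.6) = 0.305 / 1.815 = 0.1680.
Substrate removed = Q·(S₀ − S) = 2210 m³/d × (898 − 28.9) g/m³ = 1.92×10^6 g/d = 1921 kg/d.
P_X = Y_obs·Q·(S₀ − S) = 0.1680 × 1921 = 322.8 kg VSS/d.
Carbonaceous O₂ demand = substrate oxidised − cell-mass equivalent = 1921 − 1.42 × 322.8 = 1462 kg O₂/d.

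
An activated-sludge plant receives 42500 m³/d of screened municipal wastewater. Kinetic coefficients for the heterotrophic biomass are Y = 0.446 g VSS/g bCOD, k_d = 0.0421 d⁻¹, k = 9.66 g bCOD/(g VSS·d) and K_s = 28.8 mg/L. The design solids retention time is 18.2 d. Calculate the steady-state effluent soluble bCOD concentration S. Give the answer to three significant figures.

S ≈ 0.664 mg/L

Effluent substrate depends only on kinetics and SRT: S = K_s(1 + k_d θ_c) / [θ_c(Yk − k_d) − 1] = 28.8 × (1 + 0.0421 × 18.2) / [18.2 × (0.446 × 9.66 − 0.0421) − 1] = 50.87 / 76.65 = 0.6637 mg/L.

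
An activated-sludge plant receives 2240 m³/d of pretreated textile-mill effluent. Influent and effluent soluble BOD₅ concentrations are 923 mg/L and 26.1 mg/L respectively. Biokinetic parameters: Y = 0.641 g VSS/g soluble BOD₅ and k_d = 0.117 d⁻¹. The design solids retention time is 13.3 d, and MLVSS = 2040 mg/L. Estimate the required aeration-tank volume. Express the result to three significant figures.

V ≈ 3280 m³

From the SRT design equation V = Y Q (S₀−S) θ_c / [X (1 + k_d θ_c)] = 0.641 × 2240 × (923 − 26.1) × 13.3 / [2040 × (1 + 0.117 × 13.3)] = 1.71×10^7 / 5214 = 3285 m³.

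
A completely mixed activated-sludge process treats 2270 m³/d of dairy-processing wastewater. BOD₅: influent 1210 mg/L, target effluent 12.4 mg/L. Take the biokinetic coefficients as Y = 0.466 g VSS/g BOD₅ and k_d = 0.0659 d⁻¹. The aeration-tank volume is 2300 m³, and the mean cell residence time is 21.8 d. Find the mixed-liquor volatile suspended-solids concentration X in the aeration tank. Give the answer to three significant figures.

X = Y·Q·ΔS·θ_c / [V·(1 + k_d θ_c)] = 0.466 × 2270 × (1210 − 12.4) × 21.8 / [2300 × (1 + 0.0659 × 21.8)] = 4928 mg/L.

X ≈ 4930 mg/L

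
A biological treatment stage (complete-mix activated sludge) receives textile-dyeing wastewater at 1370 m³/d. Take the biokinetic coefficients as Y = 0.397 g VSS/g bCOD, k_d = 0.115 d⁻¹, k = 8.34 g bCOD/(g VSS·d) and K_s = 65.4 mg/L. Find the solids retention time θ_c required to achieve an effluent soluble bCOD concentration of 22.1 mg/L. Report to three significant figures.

θ_c ≈ 1.39 d

From 1/θ_c = Y·k·S/(K_s + S) − k_d: Y·k·S/(K_s+S) = 0.397 × 8.34 × 22.1 / (65.4 + 22.1) = 0.8363 d⁻¹.
θ_c = 1/(μ − k_d) = 1/(0.8363 − 0.115) = 1/0.7213 = 1.386 d.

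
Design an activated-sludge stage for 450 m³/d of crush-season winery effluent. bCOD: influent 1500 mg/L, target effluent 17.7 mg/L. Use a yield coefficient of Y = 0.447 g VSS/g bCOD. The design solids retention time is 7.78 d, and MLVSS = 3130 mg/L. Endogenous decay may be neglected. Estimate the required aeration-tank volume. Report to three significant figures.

V ≈ 741 m³

V·X = Y·Q·ΔS·θ_c gives V = 0.447 × 450 × (1500 − 17.7) × 7.78 / 3130 = 741.1 m³.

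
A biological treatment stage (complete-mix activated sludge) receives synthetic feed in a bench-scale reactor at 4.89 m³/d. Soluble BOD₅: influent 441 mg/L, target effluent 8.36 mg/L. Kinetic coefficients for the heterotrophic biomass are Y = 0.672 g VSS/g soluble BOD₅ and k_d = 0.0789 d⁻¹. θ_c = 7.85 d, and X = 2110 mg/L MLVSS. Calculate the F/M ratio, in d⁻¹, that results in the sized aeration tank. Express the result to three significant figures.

F/M ≈ 0.313 d⁻¹

Steady-state biomass mass balance: V·X·(1 + k_d·θ_c) = Y·Q·(S₀ − S)·θ_c, so V = 0.672 × 4.89 × (441 − 8.36) × 7.85 / [2110 × (1 + 0.0789 × 7.85)] = 1.12×10^4 / 3417 = 3.266 m³.
F/M = applied load / biomass = Q·S₀/(V·X) = 4.89 × 441 / (3.266 × 2110) = 0.3129 d⁻¹.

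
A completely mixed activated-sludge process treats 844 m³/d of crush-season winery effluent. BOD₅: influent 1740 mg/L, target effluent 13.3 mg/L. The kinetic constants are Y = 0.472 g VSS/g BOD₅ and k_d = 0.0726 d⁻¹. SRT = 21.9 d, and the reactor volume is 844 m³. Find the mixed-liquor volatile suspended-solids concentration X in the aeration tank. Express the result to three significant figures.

X ≈ 6890 mg/L

X = Y·Q·ΔS·θ_c / [V·(1 + k_d θ_c)] = 0.472 × 844 × (1740 − 13.3) × 21.9 / [844 × (1 + 0.0726 × 21.9)] = 6891 mg/L.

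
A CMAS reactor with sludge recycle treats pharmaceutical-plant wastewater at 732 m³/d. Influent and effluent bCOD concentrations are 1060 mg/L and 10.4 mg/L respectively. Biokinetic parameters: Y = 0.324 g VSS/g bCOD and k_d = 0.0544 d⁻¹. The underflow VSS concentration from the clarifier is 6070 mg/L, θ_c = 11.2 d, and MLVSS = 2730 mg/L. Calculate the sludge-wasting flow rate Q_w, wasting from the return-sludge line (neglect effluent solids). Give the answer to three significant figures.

Steady-state biomass mass balance: V·X·(1 + k_d·θ_c) = Y·Q·(S₀ − S)·θ_c, so V = 0.324 × 732 × (1060 − 10.4) × 11.2 / [2730 × (1 + 0.0544 × 11.2)] = 2.79×10^6 / 4393 = 634.6 m³.
Wasting from the return line (neglecting effluent solids): Q_w = V·X / (θ_c·X_r) = 634.6 × 2730 / (11.2 × 6070) = 25.48 m³/d.

Q_w ≈ 25.5 m³/d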